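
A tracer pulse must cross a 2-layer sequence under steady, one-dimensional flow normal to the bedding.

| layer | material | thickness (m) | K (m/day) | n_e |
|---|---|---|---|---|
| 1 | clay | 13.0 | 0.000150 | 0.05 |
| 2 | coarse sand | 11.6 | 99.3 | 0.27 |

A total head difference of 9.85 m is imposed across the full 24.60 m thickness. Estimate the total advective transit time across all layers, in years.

With flow normal to the layers, continuity requires the same specific discharge q through every layer.
Σ(b_i/K_i) = 13.0/0.000150 + 11.6/99.3 = 86667 d.
q = Δh / Σ(b_i/K_i) = 9.85 / 86667 = 0.0001137 m/day.
In each layer the seepage velocity is v_i = q/n_i, so the layer transit time is t_i = b_i·n_i / q:
  layer 1 (clay): t_1 = 13.0 × 0.05 / 0.0001137 = 5719 d
  layer 2 (coarse sand): t_2 = 11.6 × 0.27 / 0.0001137 = 27557 d
Total t = Σ t_i = 33277 days = 91.11 years.

91.1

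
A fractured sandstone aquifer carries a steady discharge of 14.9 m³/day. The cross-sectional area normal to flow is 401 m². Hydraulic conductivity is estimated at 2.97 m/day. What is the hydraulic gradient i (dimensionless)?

From Q = K·A·i, i = Q / (K·A) = 14.9 / (2.970 × 401.0) = 0.01251.

0.0125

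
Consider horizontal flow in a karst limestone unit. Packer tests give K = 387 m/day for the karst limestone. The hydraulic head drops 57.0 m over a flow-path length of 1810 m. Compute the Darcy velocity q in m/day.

Hydraulic gradient i = Δh / L = 57.0 / 1810 = 0.03149.
Specific discharge q = K · i = 387.0 × 0.03149 = 12.19 m/day.

12.2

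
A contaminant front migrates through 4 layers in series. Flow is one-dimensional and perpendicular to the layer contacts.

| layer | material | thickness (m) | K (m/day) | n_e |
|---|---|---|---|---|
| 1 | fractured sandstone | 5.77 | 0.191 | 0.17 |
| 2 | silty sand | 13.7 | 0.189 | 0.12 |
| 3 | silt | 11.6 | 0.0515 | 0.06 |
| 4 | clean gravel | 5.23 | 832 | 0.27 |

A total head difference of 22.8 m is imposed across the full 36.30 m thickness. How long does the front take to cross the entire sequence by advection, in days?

68.1

With flow normal to the layers, continuity requires the same specific discharge q through every layer.
Σ(b_i/K_i) = 5.77/0.191 + 13.7/0.189 + 11.6/0.0515 + 5.23/832 = 327.9 d.
q = Δh / Σ(b_i/K_i) = 22.8 / 327.9 = 0.06952 m/day.
In each layer the seepage velocity is v_i = q/n_i, so the layer transit time is t_i = b_i·n_i / q:
  layer 1 (fractured sandstone): t_1 = 5.77 × 0.17 / 0.06952 = 14.11 d
  layer 2 (silty sand): t_2 = 13.7 × 0.12 / 0.06952 = 23.65 d
  layer 3 (silt): t_3 = 11.6 × 0.06 / 0.06952 = 10.01 d
  layer 4 (clean gravel): t_4 = 5.23 × 0.27 / 0.06952 = 20.31 d
Total t = Σ t_i = 68.08 days.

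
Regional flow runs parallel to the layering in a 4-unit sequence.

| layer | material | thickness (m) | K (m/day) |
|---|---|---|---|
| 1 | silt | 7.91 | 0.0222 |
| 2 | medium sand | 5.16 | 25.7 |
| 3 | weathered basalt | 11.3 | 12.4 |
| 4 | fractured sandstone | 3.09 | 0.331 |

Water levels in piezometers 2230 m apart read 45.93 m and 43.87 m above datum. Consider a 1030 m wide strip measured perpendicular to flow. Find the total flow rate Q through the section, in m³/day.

Flow is parallel to layering, so each bed carries its own Darcy discharge and the transmissivities add.
Σ(K_i·b_i) = 0.0222×7.91 + 25.7×5.16 + 12.4×11.3 + 0.331×3.09 = 273.9 m²/day.
Hydraulic gradient i = (45.93 − 43.87) / 2230 = 2.06 / 2230 = 0.0009238.
Q = Σ(K_i·b_i) · W · i = 273.9 × 1030 × 0.0009238 = 260.6 m³/day.

261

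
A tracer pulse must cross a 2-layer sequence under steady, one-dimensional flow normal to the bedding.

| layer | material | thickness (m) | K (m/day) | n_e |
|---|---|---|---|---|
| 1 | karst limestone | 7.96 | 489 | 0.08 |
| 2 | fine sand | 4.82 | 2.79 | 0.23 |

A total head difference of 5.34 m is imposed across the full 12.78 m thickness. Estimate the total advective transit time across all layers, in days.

With flow normal to the layers, continuity requires the same specific discharge q through every layer.
Σ(b_i/K_i) = 7.96/489 + 4.82/2.79 = 1.744 d.
q = Δh / Σ(b_i/K_i) = 5.34 / 1.744 = 3.062 m/day.
In each layer the seepage velocity is v_i = q/n_i, so the layer transit time is t_i = b_i·n_i / q:
  layer 1 (karst limestone): t_1 = 7.96 × 0.08 / 3.062 = 0.2080 d
  layer 2 (fine sand): t_2 = 4.82 × 0.23 / 3.062 = 0.3620 d
Total t = Σ t_i = 0.5700 days.

0.570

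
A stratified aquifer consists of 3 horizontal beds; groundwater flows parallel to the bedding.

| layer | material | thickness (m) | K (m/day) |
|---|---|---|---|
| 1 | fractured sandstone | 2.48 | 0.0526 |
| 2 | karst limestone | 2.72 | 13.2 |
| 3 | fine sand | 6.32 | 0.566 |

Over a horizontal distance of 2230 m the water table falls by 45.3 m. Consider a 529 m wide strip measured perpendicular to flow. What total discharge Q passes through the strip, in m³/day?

Flow is parallel to layering, so each bed carries its own Darcy discharge and the transmissivities add.
Σ(K_i·b_i) = 0.0526×2.48 + 13.2×2.72 + 0.566×6.32 = 39.61 m²/day.
Hydraulic gradient i = Δh / L = 45.3 / 2230 = 0.02031.
Q = Σ(K_i·b_i) · W · i = 39.61 × 529 × 0.02031 = 425.7 m³/day.

426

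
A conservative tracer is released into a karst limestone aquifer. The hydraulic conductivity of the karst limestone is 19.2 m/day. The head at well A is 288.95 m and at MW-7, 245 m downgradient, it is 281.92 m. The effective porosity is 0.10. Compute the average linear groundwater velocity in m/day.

5.51

Hydraulic gradient i = (288.95 − 281.92) / 245 = 7.03 / 245 = 0.02869.
Darcy flux q = K · i = 19.20 × 0.02869 = 0.5509 m/day.
Seepage velocity v = q / n_e = 0.5509 / 0.10 = 5.509 m/day.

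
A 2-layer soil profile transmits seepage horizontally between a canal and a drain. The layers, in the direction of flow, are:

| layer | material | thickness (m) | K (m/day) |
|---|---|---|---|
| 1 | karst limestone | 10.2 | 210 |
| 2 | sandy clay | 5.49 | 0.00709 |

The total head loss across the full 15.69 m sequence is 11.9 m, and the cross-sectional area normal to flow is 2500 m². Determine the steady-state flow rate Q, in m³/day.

Flow is perpendicular to layering, so the layers act in series and the equivalent K is the thickness-weighted harmonic mean.
Total thickness L = 10.2 + 5.49 = 15.69 m.
Σ(b_i/K_i) = 10.2/210 + 5.49/0.00709 = 774.4 d.
K_eq = L / Σ(b_i/K_i) = 15.69 / 774.4 = 0.02026 m/day.
Q = K_eq · A · (Δh/L) = 0.02026 × 2500 × (11.9/15.69) = 38.42 m³/day.

38.4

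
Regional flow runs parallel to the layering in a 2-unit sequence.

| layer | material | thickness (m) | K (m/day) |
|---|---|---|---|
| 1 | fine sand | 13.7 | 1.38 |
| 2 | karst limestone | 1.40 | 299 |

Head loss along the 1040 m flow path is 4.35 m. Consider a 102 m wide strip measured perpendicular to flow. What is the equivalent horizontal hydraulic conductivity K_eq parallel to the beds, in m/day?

Flow is parallel to layering, so each bed carries its own Darcy discharge and the transmissivities add.
Σ(K_i·b_i) = 1.38×13.7 + 299×1.40 = 437.5 m²/day.
Total thickness b = 15.10 m, so K_eq = Σ(K_i·b_i)/b = 28.97 m/day.

29.0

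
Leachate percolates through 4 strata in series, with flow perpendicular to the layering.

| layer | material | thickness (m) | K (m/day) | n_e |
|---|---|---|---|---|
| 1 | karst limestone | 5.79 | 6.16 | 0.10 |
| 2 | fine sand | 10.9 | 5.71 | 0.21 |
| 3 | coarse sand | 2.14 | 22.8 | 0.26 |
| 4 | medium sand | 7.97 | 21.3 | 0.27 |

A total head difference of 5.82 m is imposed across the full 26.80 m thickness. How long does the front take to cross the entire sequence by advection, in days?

With flow normal to the layers, continuity requires the same specific discharge q through every layer.
Σ(b_i/K_i) = 5.79/6.16 + 10.9/5.71 + 2.14/22.8 + 7.97/21.3 = 3.317 d.
q = Δh / Σ(b_i/K_i) = 5.82 / 3.317 = 1.755 m/day.
In each layer the seepage velocity is v_i = q/n_i, so the layer transit time is t_i = b_i·n_i / q:
  layer 1 (karst limestone): t_1 = 5.79 × 0.10 / 1.755 = 0.3300 d
  layer 2 (fine sand): t_2 = 10.9 × 0.21 / 1.755 = 1.305 d
  layer 3 (coarse sand): t_3 = 2.14 × 0.26 / 1.755 = 0.3171 d
  layer 4 (medium sand): t_4 = 7.97 × 0.27 / 1.755 = 1.226 d
Total t = Σ t_i = 3.178 days.

3.18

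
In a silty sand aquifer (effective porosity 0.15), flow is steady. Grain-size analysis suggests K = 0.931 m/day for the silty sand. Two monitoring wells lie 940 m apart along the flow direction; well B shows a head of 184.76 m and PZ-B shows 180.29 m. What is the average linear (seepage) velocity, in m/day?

Hydraulic gradient i = (184.76 − 180.29) / 940 = 4.47 / 940 = 0.004755.
Darcy flux q = K · i = 0.9310 × 0.004755 = 0.004427 m/day.
Seepage velocity v = q / n_e = 0.004427 / 0.15 = 0.02951 m/day.

0.0295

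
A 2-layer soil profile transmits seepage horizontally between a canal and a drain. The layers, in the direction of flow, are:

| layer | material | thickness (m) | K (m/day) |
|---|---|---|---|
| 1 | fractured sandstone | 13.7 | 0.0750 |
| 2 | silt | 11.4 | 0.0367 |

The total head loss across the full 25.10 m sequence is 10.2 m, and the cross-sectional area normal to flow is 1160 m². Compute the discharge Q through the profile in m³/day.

Flow is perpendicular to layering, so the layers act in series and the equivalent K is the thickness-weighted harmonic mean.
Total thickness L = 13.7 + 11.4 = 25.10 m.
Σ(b_i/K_i) = 13.7/0.0750 + 11.4/0.0367 = 493.3 d.
K_eq = L / Σ(b_i/K_i) = 25.10 / 493.3 = 0.05088 m/day.
Q = K_eq · A · (Δh/L) = 0.05088 × 1160 × (10.2/25.10) = 23.99 m³/day.

24.0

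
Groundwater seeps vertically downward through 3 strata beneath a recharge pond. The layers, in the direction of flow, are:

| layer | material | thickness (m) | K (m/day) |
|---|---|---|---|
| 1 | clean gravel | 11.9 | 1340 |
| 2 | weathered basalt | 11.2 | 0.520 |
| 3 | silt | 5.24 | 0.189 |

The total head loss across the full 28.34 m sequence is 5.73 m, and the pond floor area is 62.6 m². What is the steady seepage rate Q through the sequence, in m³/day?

Flow is perpendicular to layering, so the layers act in series and the equivalent K is the thickness-weighted harmonic mean.
Total thickness L = 11.9 + 11.2 + 5.24 = 28.34 m.
Σ(b_i/K_i) = 11.9/1340 + 11.2/0.520 + 5.24/0.189 = 49.27 d.
K_eq = L / Σ(b_i/K_i) = 28.34 / 49.27 = 0.5752 m/day.
Q = K_eq · A · (Δh/L) = 0.5752 × 62.6 × (5.73/28.34) = 7.280 m³/day.

7.28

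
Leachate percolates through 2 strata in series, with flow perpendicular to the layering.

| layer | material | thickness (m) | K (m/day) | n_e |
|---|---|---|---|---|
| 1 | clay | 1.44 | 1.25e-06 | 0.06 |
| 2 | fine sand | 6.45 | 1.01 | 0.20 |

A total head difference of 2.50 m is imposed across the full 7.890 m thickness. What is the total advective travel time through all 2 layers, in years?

1740

With flow normal to the layers, continuity requires the same specific discharge q through every layer.
Σ(b_i/K_i) = 1.44/1.25e-06 + 6.45/1.01 = 1.152e+06 d.
q = Δh / Σ(b_i/K_i) = 2.50 / 1.152e+06 = 2.170e-06 m/day.
In each layer the seepage velocity is v_i = q/n_i, so the layer transit time is t_i = b_i·n_i / q:
  layer 1 (clay): t_1 = 1.44 × 0.06 / 2.170e-06 = 39813 d
  layer 2 (fine sand): t_2 = 6.45 × 0.20 / 2.170e-06 = 5.944e+05 d
Total t = Σ t_i = 6.342e+05 days = 1736 years.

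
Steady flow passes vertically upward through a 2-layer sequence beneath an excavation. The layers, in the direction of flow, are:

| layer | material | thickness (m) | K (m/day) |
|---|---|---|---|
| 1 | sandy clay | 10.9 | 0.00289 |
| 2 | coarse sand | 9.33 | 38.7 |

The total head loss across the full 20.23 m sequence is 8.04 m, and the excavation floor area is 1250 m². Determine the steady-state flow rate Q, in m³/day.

2.66

Flow is perpendicular to layering, so the layers act in series and the equivalent K is the thickness-weighted harmonic mean.
Total thickness L = 10.9 + 9.33 = 20.23 m.
Σ(b_i/K_i) = 10.9/0.00289 + 9.33/38.7 = 3772 d.
K_eq = L / Σ(b_i/K_i) = 20.23 / 3772 = 0.005363 m/day.
Q = K_eq · A · (Δh/L) = 0.005363 × 1250 × (8.04/20.23) = 2.664 m³/day.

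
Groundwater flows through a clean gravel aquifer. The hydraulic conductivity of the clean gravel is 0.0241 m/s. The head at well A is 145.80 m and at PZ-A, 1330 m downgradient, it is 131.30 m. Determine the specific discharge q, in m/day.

22.7

Convert K: 0.0241 m/s × 86400 = 2082 m/day.
Hydraulic gradient i = (145.80 − 131.30) / 1330 = 14.5 / 1330 = 0.01090.
Specific discharge q = K · i = 2082 × 0.01090 = 22.70 m/day.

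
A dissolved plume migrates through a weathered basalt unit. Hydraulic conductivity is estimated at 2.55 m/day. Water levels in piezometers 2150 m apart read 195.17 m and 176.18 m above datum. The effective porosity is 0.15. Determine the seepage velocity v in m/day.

Hydraulic gradient i = (195.17 − 176.18) / 2150 = 18.99 / 2150 = 0.008833.
Darcy flux q = K · i = 2.550 × 0.008833 = 0.02252 m/day.
Seepage velocity v = q / n_e = 0.02252 / 0.15 = 0.1502 m/day.

0.150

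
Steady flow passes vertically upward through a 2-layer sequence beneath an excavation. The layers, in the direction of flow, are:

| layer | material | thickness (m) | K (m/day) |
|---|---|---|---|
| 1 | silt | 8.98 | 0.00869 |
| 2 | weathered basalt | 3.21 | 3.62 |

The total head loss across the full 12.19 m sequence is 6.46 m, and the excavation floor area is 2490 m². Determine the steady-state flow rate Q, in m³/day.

15.6

Flow is perpendicular to layering, so the layers act in series and the equivalent K is the thickness-weighted harmonic mean.
Total thickness L = 8.98 + 3.21 = 12.19 m.
Σ(b_i/K_i) = 8.98/0.00869 + 3.21/3.62 = 1034 d.
K_eq = L / Σ(b_i/K_i) = 12.19 / 1034 = 0.01179 m/day.
Q = K_eq · A · (Δh/L) = 0.01179 × 2490 × (6.46/12.19) = 15.55 m³/day.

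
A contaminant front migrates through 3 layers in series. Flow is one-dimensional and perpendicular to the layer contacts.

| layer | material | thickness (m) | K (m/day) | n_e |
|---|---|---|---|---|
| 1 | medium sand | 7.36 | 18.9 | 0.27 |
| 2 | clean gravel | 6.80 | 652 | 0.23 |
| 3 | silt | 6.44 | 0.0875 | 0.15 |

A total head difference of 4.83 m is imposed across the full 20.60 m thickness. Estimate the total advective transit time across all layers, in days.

With flow normal to the layers, continuity requires the same specific discharge q through every layer.
Σ(b_i/K_i) = 7.36/18.9 + 6.80/652 + 6.44/0.0875 = 74.00 d.
q = Δh / Σ(b_i/K_i) = 4.83 / 74.00 = 0.06527 m/day.
In each layer the seepage velocity is v_i = q/n_i, so the layer transit time is t_i = b_i·n_i / q:
  layer 1 (medium sand): t_1 = 7.36 × 0.27 / 0.06527 = 30.45 d
  layer 2 (clean gravel): t_2 = 6.80 × 0.23 / 0.06527 = 23.96 d
  layer 3 (silt): t_3 = 6.44 × 0.15 / 0.06527 = 14.80 d
Total t = Σ t_i = 69.21 days.

69.2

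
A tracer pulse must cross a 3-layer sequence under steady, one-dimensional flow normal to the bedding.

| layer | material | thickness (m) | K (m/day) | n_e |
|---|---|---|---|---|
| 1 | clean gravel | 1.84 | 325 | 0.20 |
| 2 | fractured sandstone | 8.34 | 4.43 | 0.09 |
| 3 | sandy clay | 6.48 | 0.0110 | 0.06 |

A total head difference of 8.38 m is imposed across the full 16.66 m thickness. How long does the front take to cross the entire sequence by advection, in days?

106

With flow normal to the layers, continuity requires the same specific discharge q through every layer.
Σ(b_i/K_i) = 1.84/325 + 8.34/4.43 + 6.48/0.0110 = 591.0 d.
q = Δh / Σ(b_i/K_i) = 8.38 / 591.0 = 0.01418 m/day.
In each layer the seepage velocity is v_i = q/n_i, so the layer transit time is t_i = b_i·n_i / q:
  layer 1 (clean gravel): t_1 = 1.84 × 0.20 / 0.01418 = 25.95 d
  layer 2 (fractured sandstone): t_2 = 8.34 × 0.09 / 0.01418 = 52.93 d
  layer 3 (sandy clay): t_3 = 6.48 × 0.06 / 0.01418 = 27.42 d
Total t = Σ t_i = 106.3 days.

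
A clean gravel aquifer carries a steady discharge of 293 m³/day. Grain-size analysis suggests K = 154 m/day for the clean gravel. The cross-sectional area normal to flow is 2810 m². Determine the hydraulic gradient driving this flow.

From Q = K·A·i, i = Q / (K·A) = 293 / (154.0 × 2810) = 0.0006771.

0.000677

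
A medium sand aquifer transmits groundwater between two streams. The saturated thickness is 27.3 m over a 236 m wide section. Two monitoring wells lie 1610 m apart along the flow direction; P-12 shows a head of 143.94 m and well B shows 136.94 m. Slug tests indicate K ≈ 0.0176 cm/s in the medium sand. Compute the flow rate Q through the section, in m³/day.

Convert K: 0.0176 cm/s × 864 = 15.21 m/day.
Cross-sectional area A = 236 × 27.3 = 6443 m².
Hydraulic gradient i = (143.94 − 136.94) / 1610 = 7 / 1610 = 0.004348.
Darcy's law: Q = K · A · i = 15.21 × 6443 × 0.004348 = 426.0 m³/day.

426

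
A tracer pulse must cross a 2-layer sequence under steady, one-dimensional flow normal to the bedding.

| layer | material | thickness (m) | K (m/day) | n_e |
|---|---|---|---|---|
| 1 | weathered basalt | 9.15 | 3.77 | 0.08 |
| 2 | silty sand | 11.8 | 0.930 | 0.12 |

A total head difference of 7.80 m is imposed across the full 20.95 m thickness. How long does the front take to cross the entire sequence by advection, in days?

4.16

With flow normal to the layers, continuity requires the same specific discharge q through every layer.
Σ(b_i/K_i) = 9.15/3.77 + 11.8/0.930 = 15.12 d.
q = Δh / Σ(b_i/K_i) = 7.80 / 15.12 = 0.5160 m/day.
In each layer the seepage velocity is v_i = q/n_i, so the layer transit time is t_i = b_i·n_i / q:
  layer 1 (weathered basalt): t_1 = 9.15 × 0.08 / 0.5160 = 1.419 d
  layer 2 (silty sand): t_2 = 11.8 × 0.12 / 0.5160 = 2.744 d
Total t = Σ t_i = 4.163 days.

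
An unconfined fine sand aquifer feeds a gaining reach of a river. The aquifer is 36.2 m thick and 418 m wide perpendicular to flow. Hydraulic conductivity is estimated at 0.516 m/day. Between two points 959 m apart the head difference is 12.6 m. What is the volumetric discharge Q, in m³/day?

Cross-sectional area A = 418 × 36.2 = 15132 m².
Hydraulic gradient i = Δh / L = 12.6 / 959 = 0.01314.
Darcy's law: Q = K · A · i = 0.5160 × 15132 × 0.01314 = 102.6 m³/day.

103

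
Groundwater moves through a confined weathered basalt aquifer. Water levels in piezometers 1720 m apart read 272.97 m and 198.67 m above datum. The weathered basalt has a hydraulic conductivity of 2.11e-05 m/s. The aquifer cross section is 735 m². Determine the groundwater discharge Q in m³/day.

Convert K: 2.11e-05 m/s × 86400 = 1.823 m/day.
Hydraulic gradient i = (272.97 − 198.67) / 1720 = 74.3 / 1720 = 0.04320.
Darcy's law: Q = K · A · i = 1.823 × 735.0 × 0.04320 = 57.88 m³/day.

57.9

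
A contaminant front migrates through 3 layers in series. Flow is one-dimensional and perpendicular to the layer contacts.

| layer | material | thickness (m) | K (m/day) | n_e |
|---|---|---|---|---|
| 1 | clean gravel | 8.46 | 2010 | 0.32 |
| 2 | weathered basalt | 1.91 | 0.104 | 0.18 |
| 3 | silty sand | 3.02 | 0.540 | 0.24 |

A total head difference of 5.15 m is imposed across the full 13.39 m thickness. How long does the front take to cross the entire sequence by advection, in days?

17.6

With flow normal to the layers, continuity requires the same specific discharge q through every layer.
Σ(b_i/K_i) = 8.46/2010 + 1.91/0.104 + 3.02/0.540 = 23.96 d.
q = Δh / Σ(b_i/K_i) = 5.15 / 23.96 = 0.2149 m/day.
In each layer the seepage velocity is v_i = q/n_i, so the layer transit time is t_i = b_i·n_i / q:
  layer 1 (clean gravel): t_1 = 8.46 × 0.32 / 0.2149 = 12.60 d
  layer 2 (weathered basalt): t_2 = 1.91 × 0.18 / 0.2149 = 1.600 d
  layer 3 (silty sand): t_3 = 3.02 × 0.24 / 0.2149 = 3.372 d
Total t = Σ t_i = 17.57 days.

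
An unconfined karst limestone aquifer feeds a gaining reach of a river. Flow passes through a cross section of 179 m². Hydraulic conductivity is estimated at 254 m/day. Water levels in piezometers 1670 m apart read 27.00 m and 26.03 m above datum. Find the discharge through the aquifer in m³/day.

Hydraulic gradient i = (27.00 − 26.03) / 1670 = 0.97 / 1670 = 0.0005808.
Darcy's law: Q = K · A · i = 254.0 × 179.0 × 0.0005808 = 26.41 m³/day.

26.4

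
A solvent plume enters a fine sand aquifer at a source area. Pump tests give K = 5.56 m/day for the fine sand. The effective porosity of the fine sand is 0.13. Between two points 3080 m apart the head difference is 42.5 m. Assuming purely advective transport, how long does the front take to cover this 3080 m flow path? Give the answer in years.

Hydraulic gradient i = Δh / L = 42.5 / 3080 = 0.01380.
Darcy flux q = K · i = 5.560 × 0.01380 = 0.07672 m/day.
Seepage velocity v = q / n_e = 0.07672 / 0.13 = 0.5902 m/day.
Travel time t = L / v = 3080 / 0.5902 = 5219 days = 14.29 years.

14.3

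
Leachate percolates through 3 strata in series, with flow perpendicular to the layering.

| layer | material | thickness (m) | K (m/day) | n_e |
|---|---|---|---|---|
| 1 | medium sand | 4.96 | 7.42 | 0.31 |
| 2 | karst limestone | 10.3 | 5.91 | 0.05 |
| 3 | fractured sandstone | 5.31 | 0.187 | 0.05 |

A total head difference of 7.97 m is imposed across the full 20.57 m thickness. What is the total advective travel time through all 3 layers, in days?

8.96

With flow normal to the layers, continuity requires the same specific discharge q through every layer.
Σ(b_i/K_i) = 4.96/7.42 + 10.3/5.91 + 5.31/0.187 = 30.81 d.
q = Δh / Σ(b_i/K_i) = 7.97 / 30.81 = 0.2587 m/day.
In each layer the seepage velocity is v_i = q/n_i, so the layer transit time is t_i = b_i·n_i / q:
  layer 1 (medium sand): t_1 = 4.96 × 0.31 / 0.2587 = 5.943 d
  layer 2 (karst limestone): t_2 = 10.3 × 0.05 / 0.2587 = 1.991 d
  layer 3 (fractured sandstone): t_3 = 5.31 × 0.05 / 0.2587 = 1.026 d
Total t = Σ t_i = 8.960 days.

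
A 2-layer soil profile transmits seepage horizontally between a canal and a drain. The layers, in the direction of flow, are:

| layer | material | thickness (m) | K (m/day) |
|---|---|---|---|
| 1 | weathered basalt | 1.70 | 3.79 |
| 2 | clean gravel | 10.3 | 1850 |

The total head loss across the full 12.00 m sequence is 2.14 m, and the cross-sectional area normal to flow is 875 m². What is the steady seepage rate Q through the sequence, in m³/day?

Flow is perpendicular to layering, so the layers act in series and the equivalent K is the thickness-weighted harmonic mean.
Total thickness L = 1.70 + 10.3 = 12.00 m.
Σ(b_i/K_i) = 1.70/3.79 + 10.3/1850 = 0.4541 d.
K_eq = L / Σ(b_i/K_i) = 12.00 / 0.4541 = 26.42 m/day.
Q = K_eq · A · (Δh/L) = 26.42 × 875 × (2.14/12.00) = 4123 m³/day.

4120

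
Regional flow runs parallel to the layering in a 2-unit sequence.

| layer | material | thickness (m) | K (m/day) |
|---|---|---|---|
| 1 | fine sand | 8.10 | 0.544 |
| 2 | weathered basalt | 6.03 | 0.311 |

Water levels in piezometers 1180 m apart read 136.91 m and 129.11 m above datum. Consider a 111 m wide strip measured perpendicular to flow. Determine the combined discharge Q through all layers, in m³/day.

4.61

Flow is parallel to layering, so each bed carries its own Darcy discharge and the transmissivities add.
Σ(K_i·b_i) = 0.544×8.10 + 0.311×6.03 = 6.282 m²/day.
Hydraulic gradient i = (136.91 − 129.11) / 1180 = 7.8 / 1180 = 0.006610.
Q = Σ(K_i·b_i) · W · i = 6.282 × 111 × 0.006610 = 4.609 m³/day.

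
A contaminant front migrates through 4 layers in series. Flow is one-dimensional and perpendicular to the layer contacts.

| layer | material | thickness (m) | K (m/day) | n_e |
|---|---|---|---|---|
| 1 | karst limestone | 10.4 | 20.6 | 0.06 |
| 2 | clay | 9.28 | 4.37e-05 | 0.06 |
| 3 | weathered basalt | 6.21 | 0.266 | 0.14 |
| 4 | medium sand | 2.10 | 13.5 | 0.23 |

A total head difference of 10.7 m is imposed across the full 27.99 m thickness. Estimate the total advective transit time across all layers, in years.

138

With flow normal to the layers, continuity requires the same specific discharge q through every layer.
Σ(b_i/K_i) = 10.4/20.6 + 9.28/4.37e-05 + 6.21/0.266 + 2.10/13.5 = 2.124e+05 d.
q = Δh / Σ(b_i/K_i) = 10.7 / 2.124e+05 = 5.038e-05 m/day.
In each layer the seepage velocity is v_i = q/n_i, so the layer transit time is t_i = b_i·n_i / q:
  layer 1 (karst limestone): t_1 = 10.4 × 0.06 / 5.038e-05 = 12386 d
  layer 2 (clay): t_2 = 9.28 × 0.06 / 5.038e-05 = 11052 d
  layer 3 (weathered basalt): t_3 = 6.21 × 0.14 / 5.038e-05 = 17256 d
  layer 4 (medium sand): t_4 = 2.10 × 0.23 / 5.038e-05 = 9587 d
Total t = Σ t_i = 50281 days = 137.7 years.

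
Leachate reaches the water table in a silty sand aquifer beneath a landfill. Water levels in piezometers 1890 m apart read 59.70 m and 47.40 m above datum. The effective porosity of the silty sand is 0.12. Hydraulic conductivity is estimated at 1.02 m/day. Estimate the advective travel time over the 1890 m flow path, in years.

Hydraulic gradient i = (59.70 − 47.40) / 1890 = 12.3 / 1890 = 0.006508.
Darcy flux q = K · i = 1.020 × 0.006508 = 0.006638 m/day.
Seepage velocity v = q / n_e = 0.006638 / 0.12 = 0.05532 m/day.
Travel time t = L / v = 1890 / 0.05532 = 34166 days = 93.54 years.

93.5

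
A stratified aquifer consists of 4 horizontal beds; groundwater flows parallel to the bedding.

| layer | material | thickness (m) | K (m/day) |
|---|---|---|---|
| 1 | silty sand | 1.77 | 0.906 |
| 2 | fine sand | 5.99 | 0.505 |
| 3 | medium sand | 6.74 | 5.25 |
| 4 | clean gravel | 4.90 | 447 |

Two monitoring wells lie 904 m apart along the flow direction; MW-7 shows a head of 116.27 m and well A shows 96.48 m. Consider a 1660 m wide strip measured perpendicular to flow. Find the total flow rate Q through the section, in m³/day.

81000

Flow is parallel to layering, so each bed carries its own Darcy discharge and the transmissivities add.
Σ(K_i·b_i) = 0.906×1.77 + 0.505×5.99 + 5.25×6.74 + 447×4.90 = 2230 m²/day.
Hydraulic gradient i = (116.27 − 96.48) / 904 = 19.79 / 904 = 0.02189.
Q = Σ(K_i·b_i) · W · i = 2230 × 1660 × 0.02189 = 81050 m³/day.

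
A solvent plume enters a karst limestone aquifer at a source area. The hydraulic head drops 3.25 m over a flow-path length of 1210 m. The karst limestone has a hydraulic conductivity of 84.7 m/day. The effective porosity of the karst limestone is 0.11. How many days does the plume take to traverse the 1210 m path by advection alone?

Hydraulic gradient i = Δh / L = 3.25 / 1210 = 0.002686.
Darcy flux q = K · i = 84.70 × 0.002686 = 0.2275 m/day.
Seepage velocity v = q / n_e = 0.2275 / 0.11 = 2.068 m/day.
Travel time t = L / v = 1210 / 2.068 = 585.1 days.

585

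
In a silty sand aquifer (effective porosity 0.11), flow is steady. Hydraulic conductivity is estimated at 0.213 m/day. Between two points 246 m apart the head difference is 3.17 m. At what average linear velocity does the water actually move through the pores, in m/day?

Hydraulic gradient i = Δh / L = 3.17 / 246 = 0.01289.
Darcy flux q = K · i = 0.2130 × 0.01289 = 0.002745 m/day.
Seepage velocity v = q / n_e = 0.002745 / 0.11 = 0.02495 m/day.

0.0250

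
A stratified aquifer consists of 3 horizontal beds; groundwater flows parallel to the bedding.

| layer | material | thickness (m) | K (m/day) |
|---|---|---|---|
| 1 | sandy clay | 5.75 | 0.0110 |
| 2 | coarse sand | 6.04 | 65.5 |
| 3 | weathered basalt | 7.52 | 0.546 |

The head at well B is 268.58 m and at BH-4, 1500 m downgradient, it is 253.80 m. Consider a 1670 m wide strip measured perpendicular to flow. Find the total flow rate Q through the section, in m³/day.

Flow is parallel to layering, so each bed carries its own Darcy discharge and the transmissivities add.
Σ(K_i·b_i) = 0.0110×5.75 + 65.5×6.04 + 0.546×7.52 = 399.8 m²/day.
Hydraulic gradient i = (268.58 − 253.80) / 1500 = 14.78 / 1500 = 0.009853.
Q = Σ(K_i·b_i) · W · i = 399.8 × 1670 × 0.009853 = 6579 m³/day.

6580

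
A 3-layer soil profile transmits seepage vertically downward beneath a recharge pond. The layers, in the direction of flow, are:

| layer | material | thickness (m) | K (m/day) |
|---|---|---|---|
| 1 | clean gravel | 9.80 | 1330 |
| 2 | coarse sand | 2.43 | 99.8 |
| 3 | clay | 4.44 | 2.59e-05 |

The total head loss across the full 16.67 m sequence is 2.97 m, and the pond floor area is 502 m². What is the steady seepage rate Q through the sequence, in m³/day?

0.00870

Flow is perpendicular to layering, so the layers act in series and the equivalent K is the thickness-weighted harmonic mean.
Total thickness L = 9.80 + 2.43 + 4.44 = 16.67 m.
Σ(b_i/K_i) = 9.80/1330 + 2.43/99.8 + 4.44/2.59e-05 = 1.714e+05 d.
K_eq = L / Σ(b_i/K_i) = 16.67 / 1.714e+05 = 9.724e-05 m/day.
Q = K_eq · A · (Δh/L) = 9.724e-05 × 502 × (2.97/16.67) = 0.008697 m³/day.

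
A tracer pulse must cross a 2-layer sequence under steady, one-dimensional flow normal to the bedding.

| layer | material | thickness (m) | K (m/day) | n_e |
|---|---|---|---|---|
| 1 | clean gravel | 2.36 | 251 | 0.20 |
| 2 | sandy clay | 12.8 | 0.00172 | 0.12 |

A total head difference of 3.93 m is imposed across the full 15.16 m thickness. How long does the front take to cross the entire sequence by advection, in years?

With flow normal to the layers, continuity requires the same specific discharge q through every layer.
Σ(b_i/K_i) = 2.36/251 + 12.8/0.00172 = 7442 d.
q = Δh / Σ(b_i/K_i) = 3.93 / 7442 = 0.0005281 m/day.
In each layer the seepage velocity is v_i = q/n_i, so the layer transit time is t_i = b_i·n_i / q:
  layer 1 (clean gravel): t_1 = 2.36 × 0.20 / 0.0005281 = 893.8 d
  layer 2 (sandy clay): t_2 = 12.8 × 0.12 / 0.0005281 = 2909 d
Total t = Σ t_i = 3802 days = 10.41 years.

10.4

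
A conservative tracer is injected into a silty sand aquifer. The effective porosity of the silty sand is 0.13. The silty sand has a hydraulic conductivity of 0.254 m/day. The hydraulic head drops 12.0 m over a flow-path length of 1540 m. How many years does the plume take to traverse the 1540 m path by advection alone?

277

Hydraulic gradient i = Δh / L = 12.0 / 1540 = 0.007792.
Darcy flux q = K · i = 0.2540 × 0.007792 = 0.001979 m/day.
Seepage velocity v = q / n_e = 0.001979 / 0.13 = 0.01522 m/day.
Travel time t = L / v = 1540 / 0.01522 = 1.012e+05 days = 276.9 years.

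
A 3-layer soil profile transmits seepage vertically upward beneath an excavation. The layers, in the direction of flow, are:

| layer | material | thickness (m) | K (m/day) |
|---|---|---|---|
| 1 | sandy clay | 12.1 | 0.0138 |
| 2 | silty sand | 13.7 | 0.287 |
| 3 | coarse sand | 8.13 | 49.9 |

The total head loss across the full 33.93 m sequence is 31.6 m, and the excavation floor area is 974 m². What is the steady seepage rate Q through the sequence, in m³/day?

Flow is perpendicular to layering, so the layers act in series and the equivalent K is the thickness-weighted harmonic mean.
Total thickness L = 12.1 + 13.7 + 8.13 = 33.93 m.
Σ(b_i/K_i) = 12.1/0.0138 + 13.7/0.287 + 8.13/49.9 = 924.7 d.
K_eq = L / Σ(b_i/K_i) = 33.93 / 924.7 = 0.03669 m/day.
Q = K_eq · A · (Δh/L) = 0.03669 × 974 × (31.6/33.93) = 33.28 m³/day.

33.3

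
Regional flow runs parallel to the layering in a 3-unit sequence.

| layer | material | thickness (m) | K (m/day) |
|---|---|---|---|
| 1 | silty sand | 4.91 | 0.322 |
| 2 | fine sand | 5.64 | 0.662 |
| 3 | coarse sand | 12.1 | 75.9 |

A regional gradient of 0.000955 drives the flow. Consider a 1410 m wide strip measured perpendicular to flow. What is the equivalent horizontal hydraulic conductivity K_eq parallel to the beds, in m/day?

40.8

Flow is parallel to layering, so each bed carries its own Darcy discharge and the transmissivities add.
Σ(K_i·b_i) = 0.322×4.91 + 0.662×5.64 + 75.9×12.1 = 923.7 m²/day.
Total thickness b = 22.65 m, so K_eq = Σ(K_i·b_i)/b = 40.78 m/day.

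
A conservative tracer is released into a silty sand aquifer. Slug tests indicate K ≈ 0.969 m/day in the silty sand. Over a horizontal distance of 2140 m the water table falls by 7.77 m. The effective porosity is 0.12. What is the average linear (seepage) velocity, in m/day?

Hydraulic gradient i = Δh / L = 7.77 / 2140 = 0.003631.
Darcy flux q = K · i = 0.9690 × 0.003631 = 0.003518 m/day.
Seepage velocity v = q / n_e = 0.003518 / 0.12 = 0.02932 m/day.

0.0293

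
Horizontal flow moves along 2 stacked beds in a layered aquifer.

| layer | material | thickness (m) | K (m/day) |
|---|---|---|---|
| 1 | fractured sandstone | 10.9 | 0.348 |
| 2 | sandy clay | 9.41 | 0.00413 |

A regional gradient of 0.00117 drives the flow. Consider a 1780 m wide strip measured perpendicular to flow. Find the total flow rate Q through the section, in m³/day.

7.98

Flow is parallel to layering, so each bed carries its own Darcy discharge and the transmissivities add.
Σ(K_i·b_i) = 0.348×10.9 + 0.00413×9.41 = 3.832 m²/day.
Hydraulic gradient i = 0.00117.
Q = Σ(K_i·b_i) · W · i = 3.832 × 1780 × 0.001170 = 7.981 m³/day.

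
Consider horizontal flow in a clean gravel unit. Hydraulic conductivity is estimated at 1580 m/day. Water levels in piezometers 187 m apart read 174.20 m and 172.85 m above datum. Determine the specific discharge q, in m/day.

11.4

Hydraulic gradient i = (174.20 − 172.85) / 187 = 1.35 / 187 = 0.007219.
Specific discharge q = K · i = 1580 × 0.007219 = 11.41 m/day.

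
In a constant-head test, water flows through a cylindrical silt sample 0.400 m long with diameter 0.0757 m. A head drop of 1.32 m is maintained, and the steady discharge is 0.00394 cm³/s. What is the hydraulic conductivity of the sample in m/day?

0.0229

Cross-sectional area A = π·(d/2)² = π × (0.0757/2)² = 0.004501 m².
Convert discharge: 0.00394 cm³/s = 3.940e-09 m³/s.
Darcy's law rearranged: K = Q·L / (A·Δh) = 3.940e-09 × 0.400 / (0.004501 × 1.32) = 2.653e-07 m/s = 0.02292 m/day.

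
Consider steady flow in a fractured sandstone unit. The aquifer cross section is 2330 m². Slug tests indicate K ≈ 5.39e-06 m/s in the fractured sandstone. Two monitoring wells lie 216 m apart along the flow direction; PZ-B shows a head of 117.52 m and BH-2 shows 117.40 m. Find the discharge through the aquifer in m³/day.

0.603

Convert K: 5.39e-06 m/s × 86400 = 0.4657 m/day.
Hydraulic gradient i = (117.52 − 117.40) / 216 = 0.12 / 216 = 0.0005556.
Darcy's law: Q = K · A · i = 0.4657 × 2330 × 0.0005556 = 0.6028 m³/day.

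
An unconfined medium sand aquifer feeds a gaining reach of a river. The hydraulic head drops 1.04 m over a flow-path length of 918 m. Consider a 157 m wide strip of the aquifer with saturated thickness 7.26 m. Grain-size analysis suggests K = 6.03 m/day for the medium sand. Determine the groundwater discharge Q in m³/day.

7.79

Cross-sectional area A = 157 × 7.26 = 1140 m².
Hydraulic gradient i = Δh / L = 1.04 / 918 = 0.001133.
Darcy's law: Q = K · A · i = 6.030 × 1140 × 0.001133 = 7.787 m³/day.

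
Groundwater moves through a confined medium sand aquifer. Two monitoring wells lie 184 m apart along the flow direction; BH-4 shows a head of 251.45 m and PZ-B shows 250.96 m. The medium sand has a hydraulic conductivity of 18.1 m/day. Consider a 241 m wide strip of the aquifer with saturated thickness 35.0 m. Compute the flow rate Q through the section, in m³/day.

407

Cross-sectional area A = 241 × 35.0 = 8435 m².
Hydraulic gradient i = (251.45 − 250.96) / 184 = 0.49 / 184 = 0.002663.
Darcy's law: Q = K · A · i = 18.10 × 8435 × 0.002663 = 406.6 m³/day.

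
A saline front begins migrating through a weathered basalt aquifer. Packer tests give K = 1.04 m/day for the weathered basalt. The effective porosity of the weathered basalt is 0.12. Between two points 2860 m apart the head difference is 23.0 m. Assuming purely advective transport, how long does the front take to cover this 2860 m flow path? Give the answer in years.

Hydraulic gradient i = Δh / L = 23.0 / 2860 = 0.008042.
Darcy flux q = K · i = 1.040 × 0.008042 = 0.008364 m/day.
Seepage velocity v = q / n_e = 0.008364 / 0.12 = 0.06970 m/day.
Travel time t = L / v = 2860 / 0.06970 = 41035 days = 112.3 years.

112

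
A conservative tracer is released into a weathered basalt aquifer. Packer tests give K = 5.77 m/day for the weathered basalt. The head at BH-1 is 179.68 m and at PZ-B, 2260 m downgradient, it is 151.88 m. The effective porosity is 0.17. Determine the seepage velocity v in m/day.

Hydraulic gradient i = (179.68 − 151.88) / 2260 = 27.8 / 2260 = 0.01230.
Darcy flux q = K · i = 5.770 × 0.01230 = 0.07098 m/day.
Seepage velocity v = q / n_e = 0.07098 / 0.17 = 0.4175 m/day.

0.418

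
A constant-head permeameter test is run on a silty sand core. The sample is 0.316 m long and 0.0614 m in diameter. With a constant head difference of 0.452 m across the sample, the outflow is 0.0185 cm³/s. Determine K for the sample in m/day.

Cross-sectional area A = π·(d/2)² = π × (0.0614/2)² = 0.002961 m².
Convert discharge: 0.0185 cm³/s = 1.850e-08 m³/s.
Darcy's law rearranged: K = Q·L / (A·Δh) = 1.850e-08 × 0.316 / (0.002961 × 0.452) = 4.368e-06 m/s = 0.3774 m/day.

0.377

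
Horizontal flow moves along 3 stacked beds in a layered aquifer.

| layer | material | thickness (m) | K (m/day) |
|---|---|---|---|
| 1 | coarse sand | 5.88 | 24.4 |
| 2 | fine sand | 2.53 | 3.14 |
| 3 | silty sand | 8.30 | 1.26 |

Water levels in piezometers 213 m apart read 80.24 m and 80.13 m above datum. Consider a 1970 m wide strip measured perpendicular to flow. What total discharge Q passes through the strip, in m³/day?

Flow is parallel to layering, so each bed carries its own Darcy discharge and the transmissivities add.
Σ(K_i·b_i) = 24.4×5.88 + 3.14×2.53 + 1.26×8.30 = 161.9 m²/day.
Hydraulic gradient i = (80.24 − 80.13) / 213 = 0.11 / 213 = 0.0005164.
Q = Σ(K_i·b_i) · W · i = 161.9 × 1970 × 0.0005164 = 164.7 m³/day.

165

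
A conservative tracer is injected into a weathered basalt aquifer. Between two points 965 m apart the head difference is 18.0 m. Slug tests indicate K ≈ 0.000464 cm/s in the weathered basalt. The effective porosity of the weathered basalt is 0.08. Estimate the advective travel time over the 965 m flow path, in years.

28.3

Convert K: 0.000464 cm/s × 864 = 0.4009 m/day.
Hydraulic gradient i = Δh / L = 18.0 / 965 = 0.01865.
Darcy flux q = K · i = 0.4009 × 0.01865 = 0.007478 m/day.
Seepage velocity v = q / n_e = 0.007478 / 0.08 = 0.09347 m/day.
Travel time t = L / v = 965 / 0.09347 = 10324 days = 28.27 years.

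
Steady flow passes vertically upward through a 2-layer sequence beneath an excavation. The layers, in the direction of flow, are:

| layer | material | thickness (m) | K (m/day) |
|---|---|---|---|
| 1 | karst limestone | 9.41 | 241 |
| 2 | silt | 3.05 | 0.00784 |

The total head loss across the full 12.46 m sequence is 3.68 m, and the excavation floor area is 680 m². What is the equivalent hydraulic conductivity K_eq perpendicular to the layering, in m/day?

Flow is perpendicular to layering, so the layers act in series and the equivalent K is the thickness-weighted harmonic mean.
Total thickness L = 9.41 + 3.05 = 12.46 m.
Σ(b_i/K_i) = 9.41/241 + 3.05/0.00784 = 389.1 d.
K_eq = L / Σ(b_i/K_i) = 12.46 / 389.1 = 0.03203 m/day.

0.0320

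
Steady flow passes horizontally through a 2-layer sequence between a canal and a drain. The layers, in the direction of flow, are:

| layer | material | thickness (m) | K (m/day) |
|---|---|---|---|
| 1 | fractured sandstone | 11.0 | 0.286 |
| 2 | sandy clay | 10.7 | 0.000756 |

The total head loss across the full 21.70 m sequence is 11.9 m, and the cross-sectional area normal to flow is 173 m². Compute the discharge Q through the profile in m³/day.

0.145

Flow is perpendicular to layering, so the layers act in series and the equivalent K is the thickness-weighted harmonic mean.
Total thickness L = 11.0 + 10.7 = 21.70 m.
Σ(b_i/K_i) = 11.0/0.286 + 10.7/0.000756 = 14192 d.
K_eq = L / Σ(b_i/K_i) = 21.70 / 14192 = 0.001529 m/day.
Q = K_eq · A · (Δh/L) = 0.001529 × 173 × (11.9/21.70) = 0.1451 m³/day.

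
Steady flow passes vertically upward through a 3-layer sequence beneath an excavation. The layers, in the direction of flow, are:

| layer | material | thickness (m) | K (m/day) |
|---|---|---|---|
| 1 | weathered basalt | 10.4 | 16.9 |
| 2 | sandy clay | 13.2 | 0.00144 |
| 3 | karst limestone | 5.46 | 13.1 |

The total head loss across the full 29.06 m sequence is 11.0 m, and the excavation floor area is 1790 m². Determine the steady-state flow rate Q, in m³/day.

Flow is perpendicular to layering, so the layers act in series and the equivalent K is the thickness-weighted harmonic mean.
Total thickness L = 10.4 + 13.2 + 5.46 = 29.06 m.
Σ(b_i/K_i) = 10.4/16.9 + 13.2/0.00144 + 5.46/13.1 = 9168 d.
K_eq = L / Σ(b_i/K_i) = 29.06 / 9168 = 0.003170 m/day.
Q = K_eq · A · (Δh/L) = 0.003170 × 1790 × (11.0/29.06) = 2.148 m³/day.

2.15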